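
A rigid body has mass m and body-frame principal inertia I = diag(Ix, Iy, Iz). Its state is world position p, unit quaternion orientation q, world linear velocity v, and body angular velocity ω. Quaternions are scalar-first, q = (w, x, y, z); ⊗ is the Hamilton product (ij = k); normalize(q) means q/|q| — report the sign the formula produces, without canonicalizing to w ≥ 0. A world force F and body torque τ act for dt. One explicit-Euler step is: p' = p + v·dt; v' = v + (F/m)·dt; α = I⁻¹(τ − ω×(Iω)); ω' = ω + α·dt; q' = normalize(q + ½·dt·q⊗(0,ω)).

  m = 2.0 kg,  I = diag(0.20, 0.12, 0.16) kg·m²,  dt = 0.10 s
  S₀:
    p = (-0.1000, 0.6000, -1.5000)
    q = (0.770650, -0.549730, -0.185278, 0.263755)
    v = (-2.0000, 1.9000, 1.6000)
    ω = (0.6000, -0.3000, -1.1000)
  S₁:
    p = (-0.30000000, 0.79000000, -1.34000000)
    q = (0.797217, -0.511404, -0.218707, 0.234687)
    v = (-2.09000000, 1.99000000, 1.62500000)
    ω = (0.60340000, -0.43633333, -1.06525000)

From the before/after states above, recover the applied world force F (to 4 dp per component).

F = (-1.8000, 1.8000, 0.5000)

v₁ − v₀ = (-0.09000000, 0.09000000, 0.02500000)
applied force F = (-1.8000, 1.8000, 0.5000)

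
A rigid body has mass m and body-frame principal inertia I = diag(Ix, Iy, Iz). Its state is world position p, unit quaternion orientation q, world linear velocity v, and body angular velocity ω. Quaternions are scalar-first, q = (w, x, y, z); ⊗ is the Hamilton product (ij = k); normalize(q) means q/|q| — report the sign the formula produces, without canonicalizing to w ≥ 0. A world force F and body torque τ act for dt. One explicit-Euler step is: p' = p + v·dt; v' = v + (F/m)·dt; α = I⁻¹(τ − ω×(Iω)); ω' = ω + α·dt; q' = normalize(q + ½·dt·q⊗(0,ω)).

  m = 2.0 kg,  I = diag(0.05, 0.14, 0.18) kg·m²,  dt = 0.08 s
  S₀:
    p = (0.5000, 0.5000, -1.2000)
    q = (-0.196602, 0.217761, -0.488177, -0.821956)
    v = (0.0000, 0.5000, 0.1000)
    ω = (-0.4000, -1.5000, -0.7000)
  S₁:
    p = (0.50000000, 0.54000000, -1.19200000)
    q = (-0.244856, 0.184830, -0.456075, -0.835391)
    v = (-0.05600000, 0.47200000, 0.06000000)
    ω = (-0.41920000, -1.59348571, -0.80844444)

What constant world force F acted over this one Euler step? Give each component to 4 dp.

velocity change Δv = (-0.05600000, -0.02800000, -0.04000000)
m·(v₁−v₀)/dt = (-1.4000, -0.7000, -1.0000)

F = (-1.4000, -0.7000, -1.0000)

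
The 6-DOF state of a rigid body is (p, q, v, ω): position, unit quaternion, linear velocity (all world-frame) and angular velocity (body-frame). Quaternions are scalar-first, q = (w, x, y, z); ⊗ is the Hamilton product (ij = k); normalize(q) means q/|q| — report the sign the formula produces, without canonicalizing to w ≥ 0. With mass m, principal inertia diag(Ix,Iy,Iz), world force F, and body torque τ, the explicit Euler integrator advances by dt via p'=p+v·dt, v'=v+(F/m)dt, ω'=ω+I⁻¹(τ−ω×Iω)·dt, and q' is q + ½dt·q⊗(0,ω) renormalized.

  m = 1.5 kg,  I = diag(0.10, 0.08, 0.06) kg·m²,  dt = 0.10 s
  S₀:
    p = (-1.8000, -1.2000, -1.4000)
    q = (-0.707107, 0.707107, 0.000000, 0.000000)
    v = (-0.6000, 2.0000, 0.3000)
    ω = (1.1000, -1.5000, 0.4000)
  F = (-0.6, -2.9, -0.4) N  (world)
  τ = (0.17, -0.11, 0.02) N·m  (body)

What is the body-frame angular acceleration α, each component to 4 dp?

α = (1.5800, -1.5950, -0.2167)

gyro term ω×Iω = (0.0120, 0.0176, 0.0330)
(τ − ω×Iω)/I = (1.5800, -1.5950, -0.2167)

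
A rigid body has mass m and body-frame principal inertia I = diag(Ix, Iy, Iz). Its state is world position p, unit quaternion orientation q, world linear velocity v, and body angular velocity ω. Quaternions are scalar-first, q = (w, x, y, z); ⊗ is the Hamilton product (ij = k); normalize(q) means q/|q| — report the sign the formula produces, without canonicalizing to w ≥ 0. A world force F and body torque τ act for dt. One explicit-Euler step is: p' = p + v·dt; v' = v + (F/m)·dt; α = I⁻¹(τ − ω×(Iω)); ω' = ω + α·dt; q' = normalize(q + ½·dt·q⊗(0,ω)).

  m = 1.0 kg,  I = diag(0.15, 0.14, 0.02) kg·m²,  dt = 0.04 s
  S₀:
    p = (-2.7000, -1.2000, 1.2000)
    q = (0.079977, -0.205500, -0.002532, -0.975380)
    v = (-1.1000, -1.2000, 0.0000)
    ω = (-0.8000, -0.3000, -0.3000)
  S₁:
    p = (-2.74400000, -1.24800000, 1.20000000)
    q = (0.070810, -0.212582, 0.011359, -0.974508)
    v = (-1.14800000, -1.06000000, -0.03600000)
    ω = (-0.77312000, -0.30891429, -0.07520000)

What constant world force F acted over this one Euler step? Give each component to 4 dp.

v₁ − v₀ = (-0.04800000, 0.14000000, -0.03600000)
F = m·Δv/dt = (-1.2000, 3.5000, -0.9000)

F = (-1.2000, 3.5000, -0.9000)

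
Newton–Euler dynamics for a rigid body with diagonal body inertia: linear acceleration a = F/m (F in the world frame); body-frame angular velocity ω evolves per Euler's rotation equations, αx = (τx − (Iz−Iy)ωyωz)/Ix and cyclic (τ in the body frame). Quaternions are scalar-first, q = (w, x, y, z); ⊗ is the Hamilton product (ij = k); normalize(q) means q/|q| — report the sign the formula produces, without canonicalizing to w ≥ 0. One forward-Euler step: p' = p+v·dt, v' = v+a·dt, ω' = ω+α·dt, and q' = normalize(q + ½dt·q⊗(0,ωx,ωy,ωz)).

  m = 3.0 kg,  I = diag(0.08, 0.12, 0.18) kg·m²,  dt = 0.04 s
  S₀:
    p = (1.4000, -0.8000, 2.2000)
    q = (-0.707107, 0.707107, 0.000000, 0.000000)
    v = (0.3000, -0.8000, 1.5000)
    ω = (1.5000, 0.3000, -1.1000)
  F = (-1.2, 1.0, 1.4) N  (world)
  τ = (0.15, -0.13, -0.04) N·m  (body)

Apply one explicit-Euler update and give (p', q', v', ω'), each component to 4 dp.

p' = (1.4120, -0.8320, 2.2600)
q' = (-0.7278, 0.6854, 0.0113, 0.0198)
v' = (0.2840, -0.7867, 1.5187)
ω' = (1.5849, 0.2017, -1.1129)

α = I⁻¹(τ − ω×Iω) = (2.1225, -2.4583, -0.3222)
ω' = ω + α·dt = (1.5849, 0.2017, -1.1129)
q⊗(0,ω) = (-1.0606605, -1.0606605, 0.5656856, 0.9899498)
updated quaternion q' = (-0.7278, 0.6854, 0.0113, 0.0198)
p + v·dt = (1.4120, -0.8320, 2.2600)
new velocity v' = (0.2840, -0.7867, 1.5187)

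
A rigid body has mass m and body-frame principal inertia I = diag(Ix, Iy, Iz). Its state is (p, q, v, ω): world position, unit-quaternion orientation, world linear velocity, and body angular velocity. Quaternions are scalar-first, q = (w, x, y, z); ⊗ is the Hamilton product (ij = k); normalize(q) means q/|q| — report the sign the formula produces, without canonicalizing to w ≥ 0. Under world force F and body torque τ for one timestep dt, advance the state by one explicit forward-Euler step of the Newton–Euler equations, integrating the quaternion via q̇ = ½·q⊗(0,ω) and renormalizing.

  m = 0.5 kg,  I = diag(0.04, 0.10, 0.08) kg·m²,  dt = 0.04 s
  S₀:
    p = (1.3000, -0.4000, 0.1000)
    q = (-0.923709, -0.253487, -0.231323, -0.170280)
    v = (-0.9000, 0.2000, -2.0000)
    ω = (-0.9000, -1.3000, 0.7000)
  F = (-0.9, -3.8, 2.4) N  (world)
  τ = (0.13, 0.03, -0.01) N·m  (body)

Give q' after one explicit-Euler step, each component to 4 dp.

q' = (-0.9313, -0.2444, -0.2006, -0.1807)

2q̇ = q⊗(0,ω) = (-0.4096622, 0.4480480, 1.5315146, -0.5252539)
q + ½dt·q⊗(0,ω), renormalized = (-0.9313, -0.2444, -0.2006, -0.1807)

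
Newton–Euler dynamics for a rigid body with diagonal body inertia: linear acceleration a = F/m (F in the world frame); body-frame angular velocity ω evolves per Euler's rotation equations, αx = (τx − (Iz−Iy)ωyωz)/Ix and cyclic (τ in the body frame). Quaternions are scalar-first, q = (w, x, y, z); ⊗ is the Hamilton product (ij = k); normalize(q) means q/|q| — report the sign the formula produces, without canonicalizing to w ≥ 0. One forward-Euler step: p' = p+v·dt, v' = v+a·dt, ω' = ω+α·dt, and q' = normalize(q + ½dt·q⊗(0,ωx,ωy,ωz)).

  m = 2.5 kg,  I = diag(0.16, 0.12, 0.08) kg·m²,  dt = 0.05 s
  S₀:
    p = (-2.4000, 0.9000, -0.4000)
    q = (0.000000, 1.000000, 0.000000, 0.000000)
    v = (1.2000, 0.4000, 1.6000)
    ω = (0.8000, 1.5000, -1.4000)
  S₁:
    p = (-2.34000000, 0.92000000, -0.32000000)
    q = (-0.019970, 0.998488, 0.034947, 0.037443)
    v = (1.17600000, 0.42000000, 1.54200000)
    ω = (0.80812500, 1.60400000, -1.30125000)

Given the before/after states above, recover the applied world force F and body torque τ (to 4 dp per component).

rate change Δω = (0.00812500, 0.10400000, 0.09875000)
precession coupling = (0.0840, -0.0896, -0.0480)
applied torque τ = (0.1100, 0.1600, 0.1100)
v₁ − v₀ = (-0.02400000, 0.02000000, -0.05800000)
applied force F = (-1.2000, 1.0000, -2.9000)

F = (-1.2000, 1.0000, -2.9000)
τ = (0.1100, 0.1600, 0.1100)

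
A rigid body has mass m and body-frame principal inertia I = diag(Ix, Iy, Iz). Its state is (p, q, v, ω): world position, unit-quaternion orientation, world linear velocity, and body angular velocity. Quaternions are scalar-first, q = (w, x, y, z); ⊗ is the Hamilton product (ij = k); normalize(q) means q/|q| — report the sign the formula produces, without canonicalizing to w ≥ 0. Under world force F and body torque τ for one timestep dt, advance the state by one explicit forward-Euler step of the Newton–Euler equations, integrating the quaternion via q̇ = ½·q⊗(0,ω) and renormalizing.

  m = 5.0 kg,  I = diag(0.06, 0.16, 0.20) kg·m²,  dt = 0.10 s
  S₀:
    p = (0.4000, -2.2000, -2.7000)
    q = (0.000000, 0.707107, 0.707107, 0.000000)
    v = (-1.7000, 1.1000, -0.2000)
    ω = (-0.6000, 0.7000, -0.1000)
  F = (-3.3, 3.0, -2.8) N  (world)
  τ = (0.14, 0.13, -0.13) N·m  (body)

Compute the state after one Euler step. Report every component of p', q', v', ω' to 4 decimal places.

p' = (0.2300, -2.0900, -2.7200)
q' = (-0.0035, 0.7028, 0.7099, 0.0459)
v' = (-1.7660, 1.1600, -0.2560)
ω' = (-0.3620, 0.7865, -0.1440)

new position p' = (0.2300, -2.0900, -2.7200)
new velocity v' = (-1.7660, 1.1600, -0.2560)
angular accel α = (2.3800, 0.8650, -0.4400)
new body rate ω' = (-0.3620, 0.7865, -0.1440)
q⊗(0,ω) = (-0.0707107, -0.0707107, 0.0707107, 0.9192391)
q + ½dt·q⊗(0,ω), renormalized = (-0.0035, 0.7028, 0.7099, 0.0459)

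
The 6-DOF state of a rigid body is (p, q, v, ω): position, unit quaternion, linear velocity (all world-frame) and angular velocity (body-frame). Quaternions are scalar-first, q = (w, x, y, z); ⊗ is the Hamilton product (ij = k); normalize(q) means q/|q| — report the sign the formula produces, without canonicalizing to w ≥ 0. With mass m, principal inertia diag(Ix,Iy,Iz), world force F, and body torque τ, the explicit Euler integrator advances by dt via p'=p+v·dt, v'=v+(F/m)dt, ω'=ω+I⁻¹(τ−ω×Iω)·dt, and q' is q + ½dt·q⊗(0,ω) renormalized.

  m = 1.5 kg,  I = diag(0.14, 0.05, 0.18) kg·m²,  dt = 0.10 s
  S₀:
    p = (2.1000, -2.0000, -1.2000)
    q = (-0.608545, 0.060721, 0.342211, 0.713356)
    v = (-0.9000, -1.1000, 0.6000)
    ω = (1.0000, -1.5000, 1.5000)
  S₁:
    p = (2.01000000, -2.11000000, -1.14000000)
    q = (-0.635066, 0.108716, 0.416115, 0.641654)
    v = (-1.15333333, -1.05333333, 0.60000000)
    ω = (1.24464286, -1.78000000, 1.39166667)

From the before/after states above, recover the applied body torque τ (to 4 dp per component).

τ = (0.0500, -0.2000, -0.0600)

ω₁ − ω₀ = (0.24464286, -0.28000000, -0.10833333)
precession coupling = (-0.2925, -0.0600, 0.1350)
τ = I·(Δω/dt) + ω₀×(Iω₀) = (0.0500, -0.2000, -0.0600)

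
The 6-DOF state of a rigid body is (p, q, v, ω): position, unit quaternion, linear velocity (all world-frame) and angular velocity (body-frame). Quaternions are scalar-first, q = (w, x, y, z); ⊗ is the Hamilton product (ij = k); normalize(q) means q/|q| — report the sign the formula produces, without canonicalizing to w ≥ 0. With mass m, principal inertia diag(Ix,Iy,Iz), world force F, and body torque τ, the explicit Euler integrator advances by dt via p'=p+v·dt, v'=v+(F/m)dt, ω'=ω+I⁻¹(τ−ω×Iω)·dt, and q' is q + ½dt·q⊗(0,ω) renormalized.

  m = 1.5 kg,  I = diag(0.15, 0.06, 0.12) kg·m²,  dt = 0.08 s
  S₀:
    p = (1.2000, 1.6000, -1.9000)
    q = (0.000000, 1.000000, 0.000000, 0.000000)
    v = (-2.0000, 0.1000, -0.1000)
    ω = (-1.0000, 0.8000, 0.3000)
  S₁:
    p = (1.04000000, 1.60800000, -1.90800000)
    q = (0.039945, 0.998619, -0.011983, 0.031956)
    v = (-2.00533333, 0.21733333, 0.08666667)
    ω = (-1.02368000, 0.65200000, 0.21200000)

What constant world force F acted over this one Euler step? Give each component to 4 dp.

F = (-0.1000, 2.2000, 3.5000)

Δv = v₁−v₀ = (-0.00533333, 0.11733333, 0.18666667)
F = m·Δv/dt = (-0.1000, 2.2000, 3.5000)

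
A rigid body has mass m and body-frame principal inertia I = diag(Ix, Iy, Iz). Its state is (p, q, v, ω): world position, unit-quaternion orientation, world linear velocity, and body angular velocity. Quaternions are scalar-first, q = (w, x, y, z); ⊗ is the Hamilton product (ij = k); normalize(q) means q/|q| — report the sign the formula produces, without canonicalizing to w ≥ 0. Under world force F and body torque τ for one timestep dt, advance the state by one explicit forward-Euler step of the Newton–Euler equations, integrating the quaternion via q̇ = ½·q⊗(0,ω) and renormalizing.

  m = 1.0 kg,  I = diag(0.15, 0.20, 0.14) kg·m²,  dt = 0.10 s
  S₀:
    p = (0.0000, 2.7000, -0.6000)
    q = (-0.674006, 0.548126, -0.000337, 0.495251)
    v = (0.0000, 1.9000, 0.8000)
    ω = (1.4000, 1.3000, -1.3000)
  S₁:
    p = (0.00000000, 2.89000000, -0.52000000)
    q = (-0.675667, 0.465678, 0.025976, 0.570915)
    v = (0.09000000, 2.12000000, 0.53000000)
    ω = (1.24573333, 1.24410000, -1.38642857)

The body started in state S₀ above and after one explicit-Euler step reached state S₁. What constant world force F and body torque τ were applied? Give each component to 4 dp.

v₁ − v₀ = (0.09000000, 0.22000000, -0.27000000)
m·(v₁−v₀)/dt = (0.9000, 2.2000, -2.7000)
rate change Δω = (-0.15426667, -0.05590000, -0.08642857)
τ = I·(Δω/dt) + ω₀×(Iω₀) = (-0.1300, -0.1300, -0.0300)

F = (0.9000, 2.2000, -2.7000)
τ = (-0.1300, -0.1300, -0.0300)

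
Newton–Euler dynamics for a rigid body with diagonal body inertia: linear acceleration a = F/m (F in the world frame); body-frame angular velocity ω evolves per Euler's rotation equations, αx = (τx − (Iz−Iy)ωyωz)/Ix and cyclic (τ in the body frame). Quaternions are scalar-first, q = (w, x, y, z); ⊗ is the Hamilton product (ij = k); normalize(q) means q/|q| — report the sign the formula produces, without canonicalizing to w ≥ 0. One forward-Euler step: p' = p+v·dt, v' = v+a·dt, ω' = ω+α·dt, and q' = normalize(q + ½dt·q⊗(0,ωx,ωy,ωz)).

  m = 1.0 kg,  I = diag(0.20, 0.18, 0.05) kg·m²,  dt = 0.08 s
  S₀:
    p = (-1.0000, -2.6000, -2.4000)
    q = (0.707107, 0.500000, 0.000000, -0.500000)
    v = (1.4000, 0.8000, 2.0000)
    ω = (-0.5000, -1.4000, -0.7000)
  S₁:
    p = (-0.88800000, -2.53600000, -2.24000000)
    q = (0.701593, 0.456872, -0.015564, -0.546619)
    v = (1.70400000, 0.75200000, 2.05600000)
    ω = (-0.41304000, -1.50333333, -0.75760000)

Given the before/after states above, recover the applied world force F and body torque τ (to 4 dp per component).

F = (3.8000, -0.6000, 0.7000)
τ = (0.0900, -0.1800, -0.0500)

Δω = ω₁−ω₀ = (0.08696000, -0.10333333, -0.05760000)
I·α + gyro = (0.0900, -0.1800, -0.0500)
v₁ − v₀ = (0.30400000, -0.04800000, 0.05600000)
F = m·Δv/dt = (3.8000, -0.6000, 0.7000)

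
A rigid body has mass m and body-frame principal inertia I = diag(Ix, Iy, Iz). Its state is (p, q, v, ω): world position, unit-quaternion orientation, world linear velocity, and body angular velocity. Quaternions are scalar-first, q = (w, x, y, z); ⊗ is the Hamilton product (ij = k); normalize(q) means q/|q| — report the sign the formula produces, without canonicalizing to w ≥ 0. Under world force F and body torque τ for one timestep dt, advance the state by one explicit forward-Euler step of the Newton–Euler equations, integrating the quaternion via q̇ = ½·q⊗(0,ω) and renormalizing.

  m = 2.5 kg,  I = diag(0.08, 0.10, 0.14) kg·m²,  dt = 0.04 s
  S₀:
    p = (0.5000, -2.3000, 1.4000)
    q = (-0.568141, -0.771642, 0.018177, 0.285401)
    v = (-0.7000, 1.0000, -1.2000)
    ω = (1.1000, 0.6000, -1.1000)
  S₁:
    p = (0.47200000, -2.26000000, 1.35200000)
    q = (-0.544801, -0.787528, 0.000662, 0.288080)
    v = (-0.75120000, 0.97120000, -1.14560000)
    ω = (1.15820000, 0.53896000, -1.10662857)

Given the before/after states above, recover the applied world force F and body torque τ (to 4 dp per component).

rate change Δω = (0.05820000, -0.06104000, -0.00662857)
applied torque τ = (0.0900, -0.0800, -0.0100)
v₁ − v₀ = (-0.05120000, -0.02880000, 0.05440000)
applied force F = (-3.2000, -1.8000, 3.4000)

F = (-3.2000, -1.8000, 3.4000)
τ = (0.0900, -0.0800, -0.0100)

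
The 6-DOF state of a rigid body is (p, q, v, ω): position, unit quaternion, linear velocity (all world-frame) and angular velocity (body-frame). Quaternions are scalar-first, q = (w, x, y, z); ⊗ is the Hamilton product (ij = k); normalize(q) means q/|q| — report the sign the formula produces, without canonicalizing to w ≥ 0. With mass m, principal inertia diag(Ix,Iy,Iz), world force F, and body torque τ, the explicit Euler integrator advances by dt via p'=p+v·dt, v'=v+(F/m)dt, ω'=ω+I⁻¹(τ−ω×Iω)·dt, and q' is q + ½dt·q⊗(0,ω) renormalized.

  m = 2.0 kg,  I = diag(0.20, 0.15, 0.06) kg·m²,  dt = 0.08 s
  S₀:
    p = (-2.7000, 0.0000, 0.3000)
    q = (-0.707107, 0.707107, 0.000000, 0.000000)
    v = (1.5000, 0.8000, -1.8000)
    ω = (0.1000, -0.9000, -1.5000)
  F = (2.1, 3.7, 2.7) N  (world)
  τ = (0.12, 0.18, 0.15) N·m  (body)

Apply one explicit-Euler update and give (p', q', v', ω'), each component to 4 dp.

p' = (-2.5800, 0.0640, 0.1560)
q' = (-0.7082, 0.7026, 0.0677, 0.0169)
v' = (1.5840, 0.9480, -1.6920)
ω' = (0.1966, -0.7928, -1.3060)

p' = p + v·dt = (-2.5800, 0.0640, 0.1560)
v + (F/m)dt = (1.5840, 0.9480, -1.6920)
precession coupling ω×(Iω) = (-0.1215, -0.0210, 0.0045)
angular accel α = (1.2075, 1.3400, 2.4250)
ω' = ω + α·dt = (0.1966, -0.7928, -1.3060)
q⊗(0,ω) = (-0.0707107, -0.0707107, 1.6970568, 0.4242642)
q' = normalize(q + ½dt·q⊗(0,ω)) = (-0.7082, 0.7026, 0.0677, 0.0169)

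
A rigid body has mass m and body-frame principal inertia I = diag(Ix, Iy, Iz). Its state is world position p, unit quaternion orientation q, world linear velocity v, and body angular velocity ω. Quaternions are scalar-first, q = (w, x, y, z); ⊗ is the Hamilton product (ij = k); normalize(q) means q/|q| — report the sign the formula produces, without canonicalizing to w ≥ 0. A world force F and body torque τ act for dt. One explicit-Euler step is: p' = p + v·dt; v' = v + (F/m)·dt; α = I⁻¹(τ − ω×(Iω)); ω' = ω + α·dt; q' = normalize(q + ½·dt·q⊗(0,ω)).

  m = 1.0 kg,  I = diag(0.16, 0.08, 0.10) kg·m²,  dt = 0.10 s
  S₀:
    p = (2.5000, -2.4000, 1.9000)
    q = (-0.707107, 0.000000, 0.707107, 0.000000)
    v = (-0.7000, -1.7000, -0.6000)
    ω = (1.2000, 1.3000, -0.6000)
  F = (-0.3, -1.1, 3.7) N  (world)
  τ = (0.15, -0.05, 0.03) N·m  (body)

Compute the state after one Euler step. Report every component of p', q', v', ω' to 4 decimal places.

a = (-0.3000, -1.1000, 3.7000)
p' = p + v·dt = (2.4300, -2.5700, 1.8400)
v' = v + a·dt = (-0.7300, -1.8100, -0.2300)
(τ − ω×Iω)/I = (1.0350, -0.0850, 1.5480)
ω' = ω + α·dt = (1.3035, 1.2915, -0.4452)
Hamilton product q⊗(0,ω) = (-0.9192391, -1.2727926, -0.9192391, -0.4242642)
q + ½dt·q⊗(0,ω), renormalized = (-0.7498, -0.0634, 0.6583, -0.0211)

p' = (2.4300, -2.5700, 1.8400)
q' = (-0.7498, -0.0634, 0.6583, -0.0211)
v' = (-0.7300, -1.8100, -0.2300)
ω' = (1.3035, 1.2915, -0.4452)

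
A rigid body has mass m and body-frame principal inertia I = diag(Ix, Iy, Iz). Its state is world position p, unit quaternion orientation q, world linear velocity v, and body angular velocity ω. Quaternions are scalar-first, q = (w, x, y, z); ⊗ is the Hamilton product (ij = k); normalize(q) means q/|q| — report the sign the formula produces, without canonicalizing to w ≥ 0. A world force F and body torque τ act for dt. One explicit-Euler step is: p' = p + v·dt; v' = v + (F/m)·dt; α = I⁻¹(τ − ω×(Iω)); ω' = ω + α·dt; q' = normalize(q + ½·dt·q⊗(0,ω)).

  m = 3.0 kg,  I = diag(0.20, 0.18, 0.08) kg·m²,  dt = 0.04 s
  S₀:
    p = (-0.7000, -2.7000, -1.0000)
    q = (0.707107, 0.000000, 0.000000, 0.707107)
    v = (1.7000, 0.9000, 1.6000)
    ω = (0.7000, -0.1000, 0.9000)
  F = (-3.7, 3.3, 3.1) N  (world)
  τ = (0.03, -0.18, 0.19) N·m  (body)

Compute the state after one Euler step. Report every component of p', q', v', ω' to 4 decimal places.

p' = (-0.6320, -2.6640, -0.9360)
q' = (0.6942, 0.0113, 0.0085, 0.7196)
v' = (1.6507, 0.9440, 1.6413)
ω' = (0.7042, -0.1568, 0.9943)

α = I⁻¹(τ − ω×Iω) = (0.1050, -1.4200, 2.3575)
ω' = ω + α·dt = (0.7042, -0.1568, 0.9943)
Hamilton product q⊗(0,ω) = (-0.6363963, 0.5656856, 0.4242642, 0.6363963)
updated quaternion q' = (0.6942, 0.0113, 0.0085, 0.7196)
new position p' = (-0.6320, -2.6640, -0.9360)
v + (F/m)dt = (1.6507, 0.9440, 1.6413)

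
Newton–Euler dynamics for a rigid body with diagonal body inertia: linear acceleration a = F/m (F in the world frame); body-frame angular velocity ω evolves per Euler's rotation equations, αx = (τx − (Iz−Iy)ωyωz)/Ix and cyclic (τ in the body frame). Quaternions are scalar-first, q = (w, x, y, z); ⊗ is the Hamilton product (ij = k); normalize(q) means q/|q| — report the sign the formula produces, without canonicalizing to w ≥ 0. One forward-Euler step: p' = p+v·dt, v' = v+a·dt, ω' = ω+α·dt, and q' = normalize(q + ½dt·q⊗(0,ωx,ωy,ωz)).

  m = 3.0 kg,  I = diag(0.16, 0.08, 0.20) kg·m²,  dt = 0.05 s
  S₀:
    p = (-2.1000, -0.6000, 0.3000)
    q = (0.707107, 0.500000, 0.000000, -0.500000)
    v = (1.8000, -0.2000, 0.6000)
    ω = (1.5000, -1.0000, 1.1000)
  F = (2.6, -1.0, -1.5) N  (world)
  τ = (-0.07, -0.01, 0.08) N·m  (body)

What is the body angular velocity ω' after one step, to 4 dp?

gyro term ω×Iω = (-0.1320, -0.0660, 0.1200)
angular accel α = (0.3875, 0.7000, -0.2000)
new body rate ω' = (1.5194, -0.9650, 1.0900)

ω' = (1.5194, -0.9650, 1.0900)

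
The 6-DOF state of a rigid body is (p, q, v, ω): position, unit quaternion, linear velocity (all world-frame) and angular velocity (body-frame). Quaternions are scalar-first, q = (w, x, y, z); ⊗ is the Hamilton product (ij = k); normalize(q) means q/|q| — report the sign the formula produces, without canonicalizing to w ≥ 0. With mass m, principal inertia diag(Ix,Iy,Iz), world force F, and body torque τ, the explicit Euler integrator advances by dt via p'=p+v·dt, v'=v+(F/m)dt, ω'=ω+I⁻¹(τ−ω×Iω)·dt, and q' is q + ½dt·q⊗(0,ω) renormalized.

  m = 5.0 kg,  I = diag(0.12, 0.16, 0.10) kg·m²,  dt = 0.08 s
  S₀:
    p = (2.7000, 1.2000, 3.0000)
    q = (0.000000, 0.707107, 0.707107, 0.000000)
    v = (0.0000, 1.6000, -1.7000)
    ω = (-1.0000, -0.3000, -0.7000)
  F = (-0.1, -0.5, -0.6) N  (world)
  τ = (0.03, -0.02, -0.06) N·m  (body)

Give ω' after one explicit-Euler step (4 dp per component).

α = I⁻¹(τ − ω×Iω) = (0.3550, -0.2125, -0.7200)
new body rate ω' = (-0.9716, -0.3170, -0.7576)

ω' = (-0.9716, -0.3170, -0.7576)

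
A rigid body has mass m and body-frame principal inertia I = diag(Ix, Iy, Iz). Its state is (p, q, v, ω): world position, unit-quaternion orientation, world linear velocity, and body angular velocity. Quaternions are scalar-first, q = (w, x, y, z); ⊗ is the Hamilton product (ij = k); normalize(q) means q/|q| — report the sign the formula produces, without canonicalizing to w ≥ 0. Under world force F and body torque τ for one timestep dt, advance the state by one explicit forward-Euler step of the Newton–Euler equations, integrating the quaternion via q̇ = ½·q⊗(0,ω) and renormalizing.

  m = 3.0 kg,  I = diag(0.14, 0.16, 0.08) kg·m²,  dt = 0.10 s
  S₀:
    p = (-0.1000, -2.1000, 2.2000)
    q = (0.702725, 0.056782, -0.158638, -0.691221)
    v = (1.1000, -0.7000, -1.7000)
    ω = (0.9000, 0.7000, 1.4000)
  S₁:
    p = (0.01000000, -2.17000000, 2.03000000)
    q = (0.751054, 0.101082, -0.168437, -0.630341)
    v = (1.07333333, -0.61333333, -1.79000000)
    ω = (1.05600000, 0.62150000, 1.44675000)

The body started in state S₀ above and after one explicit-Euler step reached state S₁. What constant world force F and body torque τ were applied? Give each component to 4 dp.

Δv = v₁−v₀ = (-0.02666667, 0.08666667, -0.09000000)
m·(v₁−v₀)/dt = (-0.8000, 2.6000, -2.7000)
rate change Δω = (0.15600000, -0.07850000, 0.04675000)
precession coupling = (-0.0784, 0.0756, 0.0126)
τ = I·(Δω/dt) + ω₀×(Iω₀) = (0.1400, -0.0500, 0.0500)

F = (-0.8000, 2.6000, -2.7000)
τ = (0.1400, -0.0500, 0.0500)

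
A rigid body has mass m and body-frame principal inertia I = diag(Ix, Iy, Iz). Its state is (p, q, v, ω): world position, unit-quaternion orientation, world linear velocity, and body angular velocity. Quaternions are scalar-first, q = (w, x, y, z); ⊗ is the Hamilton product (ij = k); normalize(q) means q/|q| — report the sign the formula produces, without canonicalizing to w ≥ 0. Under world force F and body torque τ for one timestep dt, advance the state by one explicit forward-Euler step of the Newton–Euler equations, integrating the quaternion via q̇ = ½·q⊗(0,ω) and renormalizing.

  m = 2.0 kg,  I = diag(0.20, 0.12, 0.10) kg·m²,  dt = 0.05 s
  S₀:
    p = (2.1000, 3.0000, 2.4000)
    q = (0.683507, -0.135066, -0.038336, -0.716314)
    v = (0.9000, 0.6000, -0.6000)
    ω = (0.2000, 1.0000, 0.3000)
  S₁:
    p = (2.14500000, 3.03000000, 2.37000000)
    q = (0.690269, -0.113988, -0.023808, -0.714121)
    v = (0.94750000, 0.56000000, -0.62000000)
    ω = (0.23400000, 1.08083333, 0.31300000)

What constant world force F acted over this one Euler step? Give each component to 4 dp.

F = (1.9000, -1.6000, -0.8000)

v₁ − v₀ = (0.04750000, -0.04000000, -0.02000000)
applied force F = (1.9000, -1.6000, -0.8000)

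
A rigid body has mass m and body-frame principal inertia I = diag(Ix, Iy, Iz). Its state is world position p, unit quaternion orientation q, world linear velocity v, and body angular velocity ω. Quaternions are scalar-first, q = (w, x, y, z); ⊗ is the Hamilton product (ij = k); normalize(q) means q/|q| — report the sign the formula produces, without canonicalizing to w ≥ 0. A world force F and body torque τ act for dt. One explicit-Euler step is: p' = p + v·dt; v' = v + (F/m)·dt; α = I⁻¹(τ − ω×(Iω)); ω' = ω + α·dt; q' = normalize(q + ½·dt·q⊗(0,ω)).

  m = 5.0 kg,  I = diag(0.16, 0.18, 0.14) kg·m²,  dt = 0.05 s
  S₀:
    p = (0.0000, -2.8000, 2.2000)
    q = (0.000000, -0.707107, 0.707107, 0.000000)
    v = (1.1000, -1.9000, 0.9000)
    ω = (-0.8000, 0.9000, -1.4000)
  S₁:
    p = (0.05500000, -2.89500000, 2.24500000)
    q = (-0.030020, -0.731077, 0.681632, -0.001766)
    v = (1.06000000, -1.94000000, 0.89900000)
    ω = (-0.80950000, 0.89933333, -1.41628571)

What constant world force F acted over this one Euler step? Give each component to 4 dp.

F = (-4.0000, -4.0000, -0.1000)

velocity change Δv = (-0.04000000, -0.04000000, -0.00100000)
F = m·Δv/dt = (-4.0000, -4.0000, -0.1000)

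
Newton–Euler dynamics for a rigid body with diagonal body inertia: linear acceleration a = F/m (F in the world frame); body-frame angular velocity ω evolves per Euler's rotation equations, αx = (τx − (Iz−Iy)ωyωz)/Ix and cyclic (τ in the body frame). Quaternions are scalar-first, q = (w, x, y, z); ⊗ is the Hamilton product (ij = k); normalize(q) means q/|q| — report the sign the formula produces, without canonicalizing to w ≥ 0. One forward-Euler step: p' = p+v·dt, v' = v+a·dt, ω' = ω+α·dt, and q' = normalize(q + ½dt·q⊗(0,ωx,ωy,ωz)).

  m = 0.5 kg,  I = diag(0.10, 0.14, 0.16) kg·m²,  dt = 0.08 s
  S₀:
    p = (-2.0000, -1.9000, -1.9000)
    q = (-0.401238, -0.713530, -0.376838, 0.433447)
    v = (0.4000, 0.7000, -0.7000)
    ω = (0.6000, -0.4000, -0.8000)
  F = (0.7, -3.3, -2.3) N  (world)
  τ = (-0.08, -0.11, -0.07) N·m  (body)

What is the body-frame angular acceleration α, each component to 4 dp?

α = (-0.8640, -0.9914, -0.3775)

ω×(Iω) gyroscopic = (0.0064, 0.0288, -0.0096)
α = I⁻¹(τ − ω×Iω) = (-0.8640, -0.9914, -0.3775)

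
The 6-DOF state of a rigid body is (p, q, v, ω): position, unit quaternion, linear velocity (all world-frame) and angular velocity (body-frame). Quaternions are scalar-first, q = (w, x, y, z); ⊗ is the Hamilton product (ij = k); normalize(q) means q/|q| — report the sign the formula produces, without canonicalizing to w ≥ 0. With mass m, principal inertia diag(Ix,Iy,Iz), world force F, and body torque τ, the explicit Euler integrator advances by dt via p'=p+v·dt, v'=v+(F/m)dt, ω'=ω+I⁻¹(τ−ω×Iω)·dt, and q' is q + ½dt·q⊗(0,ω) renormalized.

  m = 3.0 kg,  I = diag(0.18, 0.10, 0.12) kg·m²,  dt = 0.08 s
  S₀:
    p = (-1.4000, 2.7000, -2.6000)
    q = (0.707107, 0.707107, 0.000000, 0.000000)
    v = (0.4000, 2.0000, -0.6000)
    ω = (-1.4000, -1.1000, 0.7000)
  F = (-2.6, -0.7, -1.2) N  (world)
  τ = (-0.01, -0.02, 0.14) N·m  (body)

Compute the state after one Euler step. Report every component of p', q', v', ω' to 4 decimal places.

p' = (-1.3680, 2.8600, -2.6480)
q' = (0.7445, 0.6656, -0.0508, -0.0113)
v' = (0.3307, 1.9813, -0.6320)
ω' = (-1.3976, -1.0690, 0.8755)

precession coupling ω×(Iω) = (-0.0154, -0.0588, -0.1232)
angular accel α = (0.0300, 0.3880, 2.1933)
ω' = ω + α·dt = (-1.3976, -1.0690, 0.8755)
2q̇ = q⊗(0,ω) = (0.9899498, -0.9899498, -1.2727926, -0.2828428)
q + ½dt·q⊗(0,ω), renormalized = (0.7445, 0.6656, -0.0508, -0.0113)
p' = p + v·dt = (-1.3680, 2.8600, -2.6480)
new velocity v' = (0.3307, 1.9813, -0.6320)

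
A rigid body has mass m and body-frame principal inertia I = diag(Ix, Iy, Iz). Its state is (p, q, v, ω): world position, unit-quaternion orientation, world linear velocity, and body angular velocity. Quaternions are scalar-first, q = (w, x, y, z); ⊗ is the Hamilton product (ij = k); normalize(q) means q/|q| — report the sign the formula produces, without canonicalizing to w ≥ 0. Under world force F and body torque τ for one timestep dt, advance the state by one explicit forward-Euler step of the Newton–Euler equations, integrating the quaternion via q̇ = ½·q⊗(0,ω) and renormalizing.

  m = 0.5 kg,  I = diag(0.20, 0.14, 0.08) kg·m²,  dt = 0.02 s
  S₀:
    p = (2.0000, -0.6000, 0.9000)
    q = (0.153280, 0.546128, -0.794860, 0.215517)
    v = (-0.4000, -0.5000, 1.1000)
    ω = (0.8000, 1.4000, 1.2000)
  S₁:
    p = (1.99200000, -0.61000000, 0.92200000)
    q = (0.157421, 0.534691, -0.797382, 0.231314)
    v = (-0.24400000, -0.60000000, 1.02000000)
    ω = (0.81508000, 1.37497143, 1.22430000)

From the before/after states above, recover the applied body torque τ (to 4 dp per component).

Δω = ω₁−ω₀ = (0.01508000, -0.02502857, 0.02430000)
gyro term ω₀×Iω₀ = (-0.1008, 0.1152, -0.0672)
I·α + gyro = (0.0500, -0.0600, 0.0300)

τ = (0.0500, -0.0600, 0.0300)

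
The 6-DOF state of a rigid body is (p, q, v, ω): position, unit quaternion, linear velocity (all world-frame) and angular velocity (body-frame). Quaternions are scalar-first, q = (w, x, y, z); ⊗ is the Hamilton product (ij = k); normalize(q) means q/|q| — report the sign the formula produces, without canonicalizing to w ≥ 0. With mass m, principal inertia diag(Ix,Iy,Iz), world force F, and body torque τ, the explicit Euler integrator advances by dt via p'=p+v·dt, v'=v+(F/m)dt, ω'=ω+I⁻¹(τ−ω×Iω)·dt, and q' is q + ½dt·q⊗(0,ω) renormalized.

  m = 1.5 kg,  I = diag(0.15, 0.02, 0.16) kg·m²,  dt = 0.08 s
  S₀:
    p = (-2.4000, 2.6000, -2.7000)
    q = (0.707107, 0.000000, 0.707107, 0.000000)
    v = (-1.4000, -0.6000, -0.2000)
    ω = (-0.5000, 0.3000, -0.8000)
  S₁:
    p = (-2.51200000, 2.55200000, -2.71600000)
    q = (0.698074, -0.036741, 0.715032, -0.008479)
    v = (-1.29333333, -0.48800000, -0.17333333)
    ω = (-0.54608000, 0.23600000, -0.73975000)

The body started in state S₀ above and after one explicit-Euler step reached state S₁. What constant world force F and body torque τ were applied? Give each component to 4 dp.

F = (2.0000, 2.1000, 0.5000)
τ = (-0.1200, -0.0200, 0.1400)

rate change Δω = (-0.04608000, -0.06400000, 0.06025000)
I·α + gyro = (-0.1200, -0.0200, 0.1400)
Δv = v₁−v₀ = (0.10666667, 0.11200000, 0.02666667)
m·(v₁−v₀)/dt = (2.0000, 2.1000, 0.5000)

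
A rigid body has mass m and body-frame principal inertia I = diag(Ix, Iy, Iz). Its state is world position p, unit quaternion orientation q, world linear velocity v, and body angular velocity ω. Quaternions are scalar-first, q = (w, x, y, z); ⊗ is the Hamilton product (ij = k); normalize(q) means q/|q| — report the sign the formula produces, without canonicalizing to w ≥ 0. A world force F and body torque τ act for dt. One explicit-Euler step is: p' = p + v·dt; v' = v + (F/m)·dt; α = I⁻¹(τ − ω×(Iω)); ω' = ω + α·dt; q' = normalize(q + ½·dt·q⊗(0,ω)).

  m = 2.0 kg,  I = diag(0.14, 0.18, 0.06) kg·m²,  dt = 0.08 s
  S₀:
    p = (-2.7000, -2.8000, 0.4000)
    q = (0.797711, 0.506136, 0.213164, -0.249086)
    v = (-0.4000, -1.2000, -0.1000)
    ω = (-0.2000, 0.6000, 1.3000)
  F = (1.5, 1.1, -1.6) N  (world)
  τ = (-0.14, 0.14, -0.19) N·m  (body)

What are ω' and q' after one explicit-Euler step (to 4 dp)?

ω' = (-0.2265, 0.6715, 1.0531)
q' = (0.8082, 0.5160, 0.2076, -0.1934)

α = I⁻¹(τ − ω×Iω) = (-0.3314, 0.8933, -3.0867)
ω + α·dt = (-0.2265, 0.6715, 1.0531)
q⊗(0,ω) = (0.2971406, 0.2670226, -0.1295330, 1.3833387)
q + ½dt·q⊗(0,ω), renormalized = (0.8082, 0.5160, 0.2076, -0.1934)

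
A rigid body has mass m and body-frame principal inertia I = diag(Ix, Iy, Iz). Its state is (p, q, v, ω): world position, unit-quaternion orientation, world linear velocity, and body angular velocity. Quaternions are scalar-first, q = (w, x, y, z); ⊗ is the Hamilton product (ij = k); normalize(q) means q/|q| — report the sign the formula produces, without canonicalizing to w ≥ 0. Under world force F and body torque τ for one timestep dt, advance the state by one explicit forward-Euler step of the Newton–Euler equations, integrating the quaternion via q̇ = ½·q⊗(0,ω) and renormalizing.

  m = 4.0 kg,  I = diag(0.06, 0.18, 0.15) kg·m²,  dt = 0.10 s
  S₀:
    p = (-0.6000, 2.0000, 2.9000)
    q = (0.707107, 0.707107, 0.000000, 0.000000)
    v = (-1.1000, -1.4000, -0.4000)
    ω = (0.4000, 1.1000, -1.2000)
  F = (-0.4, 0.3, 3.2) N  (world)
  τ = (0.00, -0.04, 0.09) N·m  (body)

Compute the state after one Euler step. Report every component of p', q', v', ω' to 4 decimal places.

p' = (-0.7100, 1.8600, 2.8600)
q' = (0.6905, 0.7187, 0.0810, -0.0035)
v' = (-1.1100, -1.3925, -0.3200)
ω' = (0.3340, 1.0538, -1.1752)

gyro term ω×Iω = (0.0396, 0.0432, 0.0528)
(τ − ω×Iω)/I = (-0.6600, -0.4622, 0.2480)
ω' = ω + α·dt = (0.3340, 1.0538, -1.1752)
2q̇ = q⊗(0,ω) = (-0.2828428, 0.2828428, 1.6263461, -0.0707107)
updated quaternion q' = (0.6905, 0.7187, 0.0810, -0.0035)
a = F/m = (-0.1000, 0.0750, 0.8000)
new position p' = (-0.7100, 1.8600, 2.8600)
v + (F/m)dt = (-1.1100, -1.3925, -0.3200)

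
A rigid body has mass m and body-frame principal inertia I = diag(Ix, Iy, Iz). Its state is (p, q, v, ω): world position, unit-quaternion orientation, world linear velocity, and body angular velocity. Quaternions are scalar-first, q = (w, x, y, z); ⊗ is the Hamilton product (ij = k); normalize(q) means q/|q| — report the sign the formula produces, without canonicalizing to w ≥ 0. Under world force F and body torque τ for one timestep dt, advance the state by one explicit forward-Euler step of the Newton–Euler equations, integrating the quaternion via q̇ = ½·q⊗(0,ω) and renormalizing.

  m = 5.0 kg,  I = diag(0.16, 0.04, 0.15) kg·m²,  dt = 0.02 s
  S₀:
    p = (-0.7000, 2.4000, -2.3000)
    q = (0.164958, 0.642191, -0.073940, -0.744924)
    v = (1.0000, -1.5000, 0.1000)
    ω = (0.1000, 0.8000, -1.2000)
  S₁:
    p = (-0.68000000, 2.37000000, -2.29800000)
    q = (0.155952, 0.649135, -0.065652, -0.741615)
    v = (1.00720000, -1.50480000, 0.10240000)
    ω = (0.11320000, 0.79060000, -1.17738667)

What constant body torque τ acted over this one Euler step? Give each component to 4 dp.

rate change Δω = (0.01320000, -0.00940000, 0.02261333)
gyro term ω₀×Iω₀ = (-0.1056, -0.0012, -0.0096)
τ = I·(Δω/dt) + ω₀×(Iω₀) = (0.0000, -0.0200, 0.1600)

τ = (0.0000, -0.0200, 0.1600)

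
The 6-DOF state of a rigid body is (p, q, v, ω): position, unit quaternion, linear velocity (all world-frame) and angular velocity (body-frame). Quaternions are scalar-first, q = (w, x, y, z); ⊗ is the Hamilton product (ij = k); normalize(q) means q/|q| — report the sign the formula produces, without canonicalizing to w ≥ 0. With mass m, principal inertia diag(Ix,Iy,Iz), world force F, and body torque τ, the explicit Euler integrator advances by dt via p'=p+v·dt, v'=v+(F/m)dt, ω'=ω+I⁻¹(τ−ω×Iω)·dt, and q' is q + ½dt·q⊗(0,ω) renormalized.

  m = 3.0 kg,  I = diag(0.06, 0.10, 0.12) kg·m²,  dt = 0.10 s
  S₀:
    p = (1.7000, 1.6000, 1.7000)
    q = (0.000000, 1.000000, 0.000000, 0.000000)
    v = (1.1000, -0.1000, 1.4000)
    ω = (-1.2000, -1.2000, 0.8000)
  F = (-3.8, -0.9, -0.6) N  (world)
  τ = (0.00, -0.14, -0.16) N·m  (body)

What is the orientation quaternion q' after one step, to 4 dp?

q⊗(0,ω) = (1.2000000, 0.0000000, -0.8000000, -1.2000000)
updated quaternion q' = (0.0597, 0.9956, -0.0398, -0.0597)

q' = (0.0597, 0.9956, -0.0398, -0.0597)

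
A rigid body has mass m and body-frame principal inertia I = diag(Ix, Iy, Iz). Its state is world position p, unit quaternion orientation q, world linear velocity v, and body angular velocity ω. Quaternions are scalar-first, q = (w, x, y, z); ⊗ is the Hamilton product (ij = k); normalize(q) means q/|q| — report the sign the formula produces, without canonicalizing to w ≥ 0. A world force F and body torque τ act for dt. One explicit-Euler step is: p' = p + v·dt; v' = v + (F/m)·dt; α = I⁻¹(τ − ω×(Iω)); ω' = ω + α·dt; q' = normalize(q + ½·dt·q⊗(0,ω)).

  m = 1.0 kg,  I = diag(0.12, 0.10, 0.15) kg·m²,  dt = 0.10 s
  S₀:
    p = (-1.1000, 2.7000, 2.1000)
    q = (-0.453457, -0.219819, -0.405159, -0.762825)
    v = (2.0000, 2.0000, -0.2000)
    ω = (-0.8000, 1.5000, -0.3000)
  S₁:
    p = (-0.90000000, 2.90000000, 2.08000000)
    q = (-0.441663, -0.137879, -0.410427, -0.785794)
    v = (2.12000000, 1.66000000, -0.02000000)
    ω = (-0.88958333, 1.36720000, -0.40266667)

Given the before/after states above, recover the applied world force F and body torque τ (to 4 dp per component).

velocity change Δv = (0.12000000, -0.34000000, 0.18000000)
applied force F = (1.2000, -3.4000, 1.8000)
rate change Δω = (-0.08958333, -0.13280000, -0.10266667)
gyro term ω₀×Iω₀ = (-0.0225, -0.0072, 0.0240)
applied torque τ = (-0.1300, -0.1400, -0.1300)

F = (1.2000, -3.4000, 1.8000)
τ = (-0.1300, -0.1400, -0.1300)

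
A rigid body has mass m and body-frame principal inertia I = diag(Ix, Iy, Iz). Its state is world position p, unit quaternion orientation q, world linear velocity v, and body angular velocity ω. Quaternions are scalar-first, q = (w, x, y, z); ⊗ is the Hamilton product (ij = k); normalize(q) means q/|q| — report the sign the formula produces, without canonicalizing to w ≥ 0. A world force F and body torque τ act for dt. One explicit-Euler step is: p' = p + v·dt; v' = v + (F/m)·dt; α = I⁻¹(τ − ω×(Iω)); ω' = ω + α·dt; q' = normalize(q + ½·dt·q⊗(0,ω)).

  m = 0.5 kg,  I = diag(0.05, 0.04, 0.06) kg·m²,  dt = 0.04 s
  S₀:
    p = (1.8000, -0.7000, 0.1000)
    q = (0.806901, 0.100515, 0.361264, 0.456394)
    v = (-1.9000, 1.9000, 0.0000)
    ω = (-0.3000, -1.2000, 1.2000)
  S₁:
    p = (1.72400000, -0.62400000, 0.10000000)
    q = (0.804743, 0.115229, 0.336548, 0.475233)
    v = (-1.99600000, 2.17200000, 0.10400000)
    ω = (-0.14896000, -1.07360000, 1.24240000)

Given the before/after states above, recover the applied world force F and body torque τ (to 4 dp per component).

v₁ − v₀ = (-0.09600000, 0.27200000, 0.10400000)
applied force F = (-1.2000, 3.4000, 1.3000)
rate change Δω = (0.15104000, 0.12640000, 0.04240000)
precession coupling = (-0.0288, 0.0036, -0.0036)
applied torque τ = (0.1600, 0.1300, 0.0600)

F = (-1.2000, 3.4000, 1.3000)
τ = (0.1600, 0.1300, 0.0600)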